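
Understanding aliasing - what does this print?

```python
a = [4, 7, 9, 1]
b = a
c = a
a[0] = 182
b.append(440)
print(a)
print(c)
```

Key concept: multiple aliases.
Step by step:
`a = [4, 7, 9, 1]` → a = [4, 7, 9, 1]
`b = a` → b = [4, 7, 9, 1] (same object as a)
`c = a` → c = [4, 7, 9, 1] (same object as a, b)
`a[0] = 182` → a = [182, 7, 9, 1] (same object as b, c); b = [182, 7, 9, 1] (same object as a, c); c = [182, 7, 9, 1] (same object as a, b)
`b.append(440)` → a = [182, 7, 9, 1, 440] (same object as b, c); b = [182, 7, 9, 1, 440] (same object as a, c); c = [182, 7, 9, 1, 440] (same object as a, b)
`print(a)` → prints [182, 7, 9, 1, 440]
`print(c)` → prints [182, 7, 9, 1, 440]

Answer:
[182, 7, 9, 1, 440]
[182, 7, 9, 1, 440]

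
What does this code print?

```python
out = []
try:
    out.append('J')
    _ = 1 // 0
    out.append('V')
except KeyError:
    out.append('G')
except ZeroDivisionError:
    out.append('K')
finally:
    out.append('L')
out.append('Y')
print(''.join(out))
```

Execution trace: 'J' (try body) → 'K' (except ZeroDivisionError) → 'L' (finally) → 'Y' (after the try/except). Output: JKLY

Answer: JKLY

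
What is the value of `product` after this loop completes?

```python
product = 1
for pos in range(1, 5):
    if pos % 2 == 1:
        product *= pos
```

Product of odd numbers 1 to 4
`product` takes the values: 1 → 3

Answer: 3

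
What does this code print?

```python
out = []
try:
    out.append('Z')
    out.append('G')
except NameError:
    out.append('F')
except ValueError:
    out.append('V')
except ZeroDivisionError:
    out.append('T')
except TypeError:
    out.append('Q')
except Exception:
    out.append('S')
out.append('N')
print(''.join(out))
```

Execution trace: 'Z' (try body) → 'G' (try body, no exception) → 'N' (after the try/except). Output: ZGN

Answer: ZGN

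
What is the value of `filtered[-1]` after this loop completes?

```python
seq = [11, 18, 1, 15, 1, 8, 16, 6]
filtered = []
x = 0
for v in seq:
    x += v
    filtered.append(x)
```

Cumulative sum ends at 76
`filtered` takes the values: [] → [11] → [11, 29] → [11, 29, 30] → [11, 29, 30, 45] → [11, 29, 30, 45, 46] → [11, 29, 30, 45, 46, 54] → [11, 29, 30, 45, 46, 54, 70] → [11, 29, 30, 45, 46, 54, 70, 76]
So `filtered[-1]` = 76

Answer: 76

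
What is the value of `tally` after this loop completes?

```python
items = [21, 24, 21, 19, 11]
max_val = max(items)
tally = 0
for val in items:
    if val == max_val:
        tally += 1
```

Count of max value 24 in [21, 24, 21, 19, 11]
`tally` takes the values: 0 → 1

Answer: 1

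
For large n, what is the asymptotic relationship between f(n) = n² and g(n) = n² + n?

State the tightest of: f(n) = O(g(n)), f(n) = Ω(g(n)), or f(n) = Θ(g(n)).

n² vs n² + n: f(n) = Θ(g(n)) — they are asymptotically equivalent (lower-order n term is dominated).

Answer: f(n) = Θ(g(n)) — they are asymptotically equivalent (lower-order n term is dominated).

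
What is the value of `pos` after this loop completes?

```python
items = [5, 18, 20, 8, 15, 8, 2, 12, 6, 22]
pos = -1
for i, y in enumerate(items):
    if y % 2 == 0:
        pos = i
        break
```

First even number index in [5, 18, 20, 8, 15, 8, 2, 12, 6, 22]
`pos` takes the values: -1 → 1

Answer: 1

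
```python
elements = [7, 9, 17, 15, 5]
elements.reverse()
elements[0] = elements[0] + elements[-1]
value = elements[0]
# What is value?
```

Trace:
`elements = [7, 9, 17, 15, 5]` → elements = [7, 9, 17, 15, 5]
`elements.reverse()` → elements = [5, 15, 17, 9, 7]
`elements[0] = elements[0] + elements[-1]` → elements = [12, 15, 17, 9, 7]
`value = elements[0]` → value = 12
So value = 12

Answer: 12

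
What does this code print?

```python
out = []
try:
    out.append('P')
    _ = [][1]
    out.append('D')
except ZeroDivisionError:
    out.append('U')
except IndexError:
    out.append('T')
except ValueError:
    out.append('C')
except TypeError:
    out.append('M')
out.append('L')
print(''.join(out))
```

Execution trace: 'P' (try body) → 'T' (except IndexError) → 'L' (after the try/except). Output: PTL

Answer: PTL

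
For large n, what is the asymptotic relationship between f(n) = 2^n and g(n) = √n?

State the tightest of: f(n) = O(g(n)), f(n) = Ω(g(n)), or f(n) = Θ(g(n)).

2^n vs √n: f(n) = Ω(g(n)) but not O(g(n)) — 2^n grows strictly faster than √n.

Answer: f(n) = Ω(g(n)) but not O(g(n)) — 2^n grows strictly faster than √n.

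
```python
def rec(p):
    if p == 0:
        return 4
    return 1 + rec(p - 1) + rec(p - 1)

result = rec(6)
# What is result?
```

rec(p) = 1 + 2·rec(p-1), rec(0)=4. Closed form: (4+1)·2^6 - 1 = 319.

Answer: 319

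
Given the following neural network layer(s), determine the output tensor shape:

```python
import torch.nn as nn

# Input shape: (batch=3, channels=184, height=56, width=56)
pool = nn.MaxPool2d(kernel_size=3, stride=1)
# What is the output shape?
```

Input: (3, 184, 56, 56) -> Output: (3, 184, 54, 54)

Answer: (3, 184, 54, 54)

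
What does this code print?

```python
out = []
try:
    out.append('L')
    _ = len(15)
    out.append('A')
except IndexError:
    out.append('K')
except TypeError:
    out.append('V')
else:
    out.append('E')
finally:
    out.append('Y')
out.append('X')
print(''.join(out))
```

Execution trace: 'L' (try body) → 'V' (except TypeError) → 'Y' (finally) → 'X' (after the try/except). Output: LVYX

Answer: LVYX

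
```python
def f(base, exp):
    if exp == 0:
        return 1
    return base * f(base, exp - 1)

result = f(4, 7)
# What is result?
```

f(4, 7) = 4 * 4 * 4 * 4 * 4 * 4 * 4 = 16384

Answer: 16384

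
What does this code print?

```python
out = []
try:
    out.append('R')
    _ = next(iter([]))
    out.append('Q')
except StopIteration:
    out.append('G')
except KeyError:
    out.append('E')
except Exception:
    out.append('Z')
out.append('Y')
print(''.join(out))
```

Execution trace: 'R' (try body) → 'G' (except StopIteration) → 'Y' (after the try/except). Output: RGY

Answer: RGY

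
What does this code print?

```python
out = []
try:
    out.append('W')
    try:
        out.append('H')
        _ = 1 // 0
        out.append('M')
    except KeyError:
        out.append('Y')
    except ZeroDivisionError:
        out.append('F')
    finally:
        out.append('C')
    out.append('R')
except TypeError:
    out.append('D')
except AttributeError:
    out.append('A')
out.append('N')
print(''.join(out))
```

Execution trace: 'W' (try body) → 'H' (inner try body) → 'F' (inner except ZeroDivisionError) → 'C' (inner finally) → 'R' (try body, no exception) → 'N' (after the try/except). Output: WHFCRN

Answer: WHFCRN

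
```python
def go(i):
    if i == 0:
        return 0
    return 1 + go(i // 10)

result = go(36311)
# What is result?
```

Count of digits of 36311: 5

Answer: 5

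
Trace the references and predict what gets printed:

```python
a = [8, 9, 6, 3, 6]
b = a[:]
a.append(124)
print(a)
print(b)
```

Key concept: slice [:] creates copy.
Step by step:
`a = [8, 9, 6, 3, 6]` → a = [8, 9, 6, 3, 6]
`b = a[:]` → b = [8, 9, 6, 3, 6]
`a.append(124)` → a = [8, 9, 6, 3, 6, 124]
`print(a)` → prints [8, 9, 6, 3, 6, 124]
`print(b)` → prints [8, 9, 6, 3, 6]

Answer:
[8, 9, 6, 3, 6, 124]
[8, 9, 6, 3, 6]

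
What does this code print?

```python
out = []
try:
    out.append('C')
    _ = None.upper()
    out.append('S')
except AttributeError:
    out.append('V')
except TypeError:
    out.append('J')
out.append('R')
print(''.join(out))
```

Execution trace: 'C' (try body) → 'V' (except AttributeError) → 'R' (after the try/except). Output: CVR

Answer: CVR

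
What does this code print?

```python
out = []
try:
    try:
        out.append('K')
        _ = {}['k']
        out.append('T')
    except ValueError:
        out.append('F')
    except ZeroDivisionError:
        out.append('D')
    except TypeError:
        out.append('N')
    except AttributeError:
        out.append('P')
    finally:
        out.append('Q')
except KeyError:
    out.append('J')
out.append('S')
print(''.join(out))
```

Execution trace: 'K' (try body) → 'Q' (finally) → 'J' (outer except KeyError) → 'S' (after the try/except). Output: KQJS

Answer: KQJS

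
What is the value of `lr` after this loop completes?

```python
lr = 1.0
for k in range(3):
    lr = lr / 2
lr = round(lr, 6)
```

Halving LR 3 times: 1 / 2^3
`lr` takes the values: 1.0 → 0.5 → 0.25 → 0.125

Answer: 0.125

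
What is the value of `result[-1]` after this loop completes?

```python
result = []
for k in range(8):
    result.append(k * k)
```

Last element of squares 0 to 7
`result` takes the values: [] → [0] → [0, 1] → [0, 1, 4] → [0, 1, 4, 9] → [0, 1, 4, 9, 16] → [0, 1, 4, 9, 16, 25] → [0, 1, 4, 9, 16, 25, 36] → [0, 1, 4, 9, 16, 25, 36, 49]
So `result[-1]` = 49

Answer: 49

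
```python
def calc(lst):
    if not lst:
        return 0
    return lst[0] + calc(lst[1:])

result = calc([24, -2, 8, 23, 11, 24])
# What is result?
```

24 + (-2) + 8 + 23 + 11 + 24 + 0 = 88

Answer: 88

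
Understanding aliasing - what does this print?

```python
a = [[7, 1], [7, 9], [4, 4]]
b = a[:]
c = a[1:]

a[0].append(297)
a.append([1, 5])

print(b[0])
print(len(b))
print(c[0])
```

Key concept: slice with nested mutation.
Step by step:
`a = [[7, 1], [7, 9], [4, 4]]` → a = [[7, 1], [7, 9], [4, 4]]
`b = a[:]` → b = [[7, 1], [7, 9], [4, 4]]
`c = a[1:]` → c = [[7, 9], [4, 4]]
`a[0].append(297)` → a = [[7, 1, 297], [7, 9], [4, 4]]; b = [[7, 1, 297], [7, 9], [4, 4]]
`a.append([1, 5])` → a = [[7, 1, 297], [7, 9], [4, 4], [1, 5]]
`print(b[0])` → prints [7, 1, 297]
`print(len(b))` → prints 3
`print(c[0])` → prints [7, 9]

Answer:
[7, 1, 297]
3
[7, 9]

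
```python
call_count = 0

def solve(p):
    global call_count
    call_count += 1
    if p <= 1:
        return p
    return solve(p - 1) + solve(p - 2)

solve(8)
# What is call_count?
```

Calls(p) = 1 + Calls(p-1) + Calls(p-2); Calls(0)=Calls(1)=1. For p=8 this gives 67.

Answer: 67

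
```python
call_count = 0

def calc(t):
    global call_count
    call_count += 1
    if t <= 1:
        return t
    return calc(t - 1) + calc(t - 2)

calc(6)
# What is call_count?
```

Calls(t) = 1 + Calls(t-1) + Calls(t-2); Calls(0)=Calls(1)=1. For t=6 this gives 25.

Answer: 25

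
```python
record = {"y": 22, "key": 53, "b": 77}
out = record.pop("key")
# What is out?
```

Trace:
`record = {"y": 22, "key": 53, "b": 77}` → record = {'y': 22, 'key': 53, 'b': 77}
`out = record.pop("key")` → record = {'y': 22, 'b': 77}; out = 53
So out = 53

Answer: 53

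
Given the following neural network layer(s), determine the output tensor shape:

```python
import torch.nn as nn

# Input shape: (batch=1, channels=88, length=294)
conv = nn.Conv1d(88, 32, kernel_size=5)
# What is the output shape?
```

Input: (1, 88, 294) -> Output: (1, 32, 290)

Answer: (1, 32, 290)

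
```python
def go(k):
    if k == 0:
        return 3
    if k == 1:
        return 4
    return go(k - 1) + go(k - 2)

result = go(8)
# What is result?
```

Build up from base cases: go(0)=3, go(1)=4, go(2)=7, go(3)=11, go(4)=18, go(5)=29, go(6)=47, ..., go(8)=123

Answer: 123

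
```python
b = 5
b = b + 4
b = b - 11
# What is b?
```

Trace:
`b = 5` → b = 5
`b = b + 4` → b = 9
`b = b - 11` → b = -2
So b = -2

Answer: -2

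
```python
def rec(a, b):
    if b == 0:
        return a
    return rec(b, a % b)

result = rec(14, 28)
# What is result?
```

rec(14, 28) -> rec(28, 14) -> rec(14, 0) -> 14

Answer: 14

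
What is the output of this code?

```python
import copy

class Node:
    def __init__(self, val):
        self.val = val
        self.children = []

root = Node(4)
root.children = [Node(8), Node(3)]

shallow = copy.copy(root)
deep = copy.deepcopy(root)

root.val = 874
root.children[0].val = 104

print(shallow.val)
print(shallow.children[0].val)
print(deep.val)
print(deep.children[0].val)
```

Key concept: deep copy with custom objects.
Step by step:
`root = Node(4)` → root = Node(val=4, children=[])
`root.children = [Node(8), Node(3)]` → root = Node(val=4, children=[Node(val=8, children=[]), Node(val=3, children=[])])
`shallow = copy.copy(root)` → shallow = Node(val=4, children=[Node(val=8, children=[]), Node(val=3, children=[])])
`deep = copy.deepcopy(root)` → deep = Node(val=4, children=[Node(val=8, children=[]), Node(val=3, children=[])])
`root.val = 874` → root = Node(val=874, children=[Node(val=8, children=[]), Node(val=3, children=[])])
`root.children[0].val = 104` → root = Node(val=874, children=[Node(val=104, children=[]), Node(val=3, children=[])]); shallow = Node(val=4, children=[Node(val=104, children=[]), Node(val=3, children=[])])
`print(shallow.val)` → prints 4
`print(shallow.children[0].val)` → prints 104
`print(deep.val)` → prints 4
`print(deep.children[0].val)` → prints 8

Answer:
4
104
4
8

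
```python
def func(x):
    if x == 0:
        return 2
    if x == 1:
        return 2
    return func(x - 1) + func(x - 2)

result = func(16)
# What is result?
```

Build up from base cases: func(0)=2, func(1)=2, func(2)=4, func(3)=6, func(4)=10, func(5)=16, func(6)=26, ..., func(16)=3194

Answer: 3194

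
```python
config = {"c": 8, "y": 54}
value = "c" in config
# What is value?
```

Trace:
`config = {"c": 8, "y": 54}` → config = {'c': 8, 'y': 54}
`value = "c" in config` → value = True
So value = True

Answer: True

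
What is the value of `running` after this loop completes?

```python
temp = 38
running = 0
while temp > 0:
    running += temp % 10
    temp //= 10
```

Sum digits of 38
`running` takes the values: 0 → 8 → 11

Answer: 11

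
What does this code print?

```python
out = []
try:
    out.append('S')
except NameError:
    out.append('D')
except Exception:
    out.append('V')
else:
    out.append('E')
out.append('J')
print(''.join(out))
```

Execution trace: 'S' (try body, no exception) → 'E' (else) → 'J' (after the try/except). Output: SEJ

Answer: SEJ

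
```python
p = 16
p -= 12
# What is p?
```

Trace:
`p = 16` → p = 16
`p -= 12` → p = 4
So p = 4

Answer: 4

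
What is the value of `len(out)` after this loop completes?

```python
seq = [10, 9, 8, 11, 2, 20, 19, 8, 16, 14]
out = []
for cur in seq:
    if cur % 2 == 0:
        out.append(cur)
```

Count even numbers in [10, 9, 8, 11, 2, 20, 19, 8, 16, 14]
`out` takes the values: [] → [10] → [10, 8] → [10, 8, 2] → [10, 8, 2, 20] → [10, 8, 2, 20, 8] → [10, 8, 2, 20, 8, 16] → [10, 8, 2, 20, 8, 16, 14]
So `len(out)` = 7

Answer: 7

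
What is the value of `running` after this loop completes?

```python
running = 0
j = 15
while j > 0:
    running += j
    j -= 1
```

Sum 15 down to 1
`running` takes the values: 0 → 15 → 29 → 42 → 54 → 65 → 75 → 84 → 92 → 99 → 105 → 110 → 114 → 117 → 119 → 120

Answer: 120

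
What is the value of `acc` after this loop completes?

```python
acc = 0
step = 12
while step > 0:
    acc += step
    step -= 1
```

Sum 12 down to 1
`acc` takes the values: 0 → 12 → 23 → 33 → 42 → 50 → 57 → 63 → 68 → 72 → 75 → 77 → 78

Answer: 78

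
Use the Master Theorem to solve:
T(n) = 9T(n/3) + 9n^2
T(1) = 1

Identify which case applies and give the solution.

a=9, b=3, f(n)=9n^2. log_3(9) = 2. Since c=2 = 2, Case 2 applies: T(n) = Θ(n^log_b(a) · log n) = O(n^2 log n).

Answer: O(n^2 log n) - Case 2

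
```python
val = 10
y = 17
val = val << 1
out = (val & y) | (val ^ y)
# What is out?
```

Trace:
`val = 10` → val = 10
`y = 17` → y = 17
`val = val << 1` → val = 20
`out = (val & y) | (val ^ y)` → out = 21
So out = 21

Answer: 21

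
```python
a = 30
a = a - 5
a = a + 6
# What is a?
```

Trace:
`a = 30` → a = 30
`a = a - 5` → a = 25
`a = a + 6` → a = 31
So a = 31

Answer: 31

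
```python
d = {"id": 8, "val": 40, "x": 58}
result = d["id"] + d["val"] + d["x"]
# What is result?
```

Trace:
`d = {"id": 8, "val": 40, "x": 58}` → d = {'id': 8, 'val': 40, 'x': 58}
`result = d["id"] + d["val"] + d["x"]` → result = 106
So result = 106

Answer: 106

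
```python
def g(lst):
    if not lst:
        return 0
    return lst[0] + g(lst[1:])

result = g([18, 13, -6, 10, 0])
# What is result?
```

18 + 13 + (-6) + 10 + 0 + 0 = 35

Answer: 35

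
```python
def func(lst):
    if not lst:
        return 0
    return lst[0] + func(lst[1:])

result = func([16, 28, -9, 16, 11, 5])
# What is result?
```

16 + 28 + (-9) + 16 + 11 + 5 + 0 = 67

Answer: 67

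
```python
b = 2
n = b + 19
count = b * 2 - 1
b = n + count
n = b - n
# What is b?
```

Trace:
`b = 2` → b = 2
`n = b + 19` → n = 21
`count = b * 2 - 1` → count = 3
`b = n + count` → b = 24
`n = b - n` → n = 3
So b = 24

Answer: 24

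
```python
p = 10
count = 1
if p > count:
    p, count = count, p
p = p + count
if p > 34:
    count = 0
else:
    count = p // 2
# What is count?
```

Trace:
`p = 10` → p = 10
`count = 1` → count = 1
`if p > count: ...` → p > count is True → p = 1; count = 10
`p = p + count` → p = 11
`if p > 34: ...` → p > 34 is False, take else branch → count = 5
So count = 5

Answer: 5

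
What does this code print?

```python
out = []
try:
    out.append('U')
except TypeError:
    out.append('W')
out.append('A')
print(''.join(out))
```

Execution trace: 'U' (try body, no exception) → 'A' (after the try/except). Output: UA

Answer: UA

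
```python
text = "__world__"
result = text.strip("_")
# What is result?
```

Trace:
`text = "__world__"` → text = '__world__'
`result = text.strip("_")` → result = 'world'
So result = 'world'

Answer: 'world'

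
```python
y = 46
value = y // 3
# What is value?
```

Trace:
`y = 46` → y = 46
`value = y // 3` → value = 15
So value = 15

Answer: 15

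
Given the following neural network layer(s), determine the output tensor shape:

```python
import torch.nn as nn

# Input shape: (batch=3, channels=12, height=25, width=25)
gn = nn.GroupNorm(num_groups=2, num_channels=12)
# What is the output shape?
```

Input: (3, 12, 25, 25) -> Output: (3, 12, 25, 25)

Answer: (3, 12, 25, 25)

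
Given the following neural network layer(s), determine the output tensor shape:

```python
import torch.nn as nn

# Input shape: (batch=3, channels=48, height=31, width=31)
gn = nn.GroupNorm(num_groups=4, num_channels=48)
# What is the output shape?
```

Input: (3, 48, 31, 31) -> Output: (3, 48, 31, 31)

Answer: (3, 48, 31, 31)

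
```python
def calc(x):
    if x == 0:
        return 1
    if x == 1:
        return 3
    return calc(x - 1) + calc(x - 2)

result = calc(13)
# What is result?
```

Build up from base cases: calc(0)=1, calc(1)=3, calc(2)=4, calc(3)=7, calc(4)=11, calc(5)=18, calc(6)=29, ..., calc(13)=843

Answer: 843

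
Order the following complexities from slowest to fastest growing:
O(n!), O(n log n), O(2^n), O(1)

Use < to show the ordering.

Ordered by growth rate: O(1) < O(n log n) < O(2^n) < O(n!)

Answer: O(1) < O(n log n) < O(2^n) < O(n!)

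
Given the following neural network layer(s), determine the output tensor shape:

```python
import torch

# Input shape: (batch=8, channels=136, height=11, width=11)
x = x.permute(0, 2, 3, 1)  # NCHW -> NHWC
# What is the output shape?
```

Input: (8, 136, 11, 11) -> Output: (8, 11, 11, 136)

Answer: (8, 11, 11, 136)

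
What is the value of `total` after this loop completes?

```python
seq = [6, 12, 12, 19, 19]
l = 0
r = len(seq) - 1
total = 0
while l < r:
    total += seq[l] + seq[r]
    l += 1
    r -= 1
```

Sum of pairs from ends
`total` takes the values: 0 → 25 → 56

Answer: 56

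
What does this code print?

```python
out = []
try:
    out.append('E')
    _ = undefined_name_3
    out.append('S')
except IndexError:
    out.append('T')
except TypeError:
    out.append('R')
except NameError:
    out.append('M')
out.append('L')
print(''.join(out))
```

Execution trace: 'E' (try body) → 'M' (except NameError) → 'L' (after the try/except). Output: EML

Answer: EML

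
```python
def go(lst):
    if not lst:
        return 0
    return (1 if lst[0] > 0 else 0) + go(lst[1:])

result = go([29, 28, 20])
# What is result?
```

Count of positive elements in [29, 28, 20] = 3

Answer: 3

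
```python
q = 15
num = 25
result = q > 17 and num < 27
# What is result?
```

Trace:
`q = 15` → q = 15
`num = 25` → num = 25
`result = q > 17 and num < 27` → result = False
So result = False

Answer: False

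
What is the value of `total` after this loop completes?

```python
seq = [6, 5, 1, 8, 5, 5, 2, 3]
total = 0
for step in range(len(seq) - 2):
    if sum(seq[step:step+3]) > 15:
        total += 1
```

Count windows with sum > 15
`total` takes the values: 0 → 1

Answer: 1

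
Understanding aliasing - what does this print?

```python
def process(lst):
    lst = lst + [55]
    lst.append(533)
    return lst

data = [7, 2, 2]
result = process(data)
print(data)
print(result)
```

Key concept: rebinding parameter vs mutation.
Step by step:
`data = [7, 2, 2]` → data = [7, 2, 2]
`result = process(data)` → result = [7, 2, 2, 55, 533]
`print(data)` → prints [7, 2, 2]
`print(result)` → prints [7, 2, 2, 55, 533]

Answer:
[7, 2, 2]
[7, 2, 2, 55, 533]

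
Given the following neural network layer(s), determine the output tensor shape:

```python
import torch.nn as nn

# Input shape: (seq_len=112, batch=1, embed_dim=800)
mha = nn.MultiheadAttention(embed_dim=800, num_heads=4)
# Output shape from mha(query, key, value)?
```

Input: (112, 1, 800) -> Output: (112, 1, 800)

Answer: (112, 1, 800)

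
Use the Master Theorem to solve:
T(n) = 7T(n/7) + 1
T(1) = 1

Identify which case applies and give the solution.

a=7, b=7, f(n)=1. log_7(7) = 1. Since c=0 < 1, Case 1 applies: T(n) = Θ(n^log_b(a)) = O(n).

Answer: O(n) - Case 1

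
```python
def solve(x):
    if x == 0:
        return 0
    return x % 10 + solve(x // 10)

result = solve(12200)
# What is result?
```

Sum of digits of 12200: 0 + 0 + 2 + 2 + 1 = 5

Answer: 5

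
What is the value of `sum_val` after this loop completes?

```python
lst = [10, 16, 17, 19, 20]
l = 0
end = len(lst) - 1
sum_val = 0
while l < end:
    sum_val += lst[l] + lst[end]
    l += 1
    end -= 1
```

Sum of pairs from ends
`sum_val` takes the values: 0 → 30 → 65

Answer: 65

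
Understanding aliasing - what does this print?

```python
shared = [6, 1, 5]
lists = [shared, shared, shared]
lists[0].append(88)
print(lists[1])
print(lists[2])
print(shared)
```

Key concept: list of same reference.
Step by step:
`shared = [6, 1, 5]` → shared = [6, 1, 5]
`lists = [shared, shared, shared]` → lists = [[6, 1, 5], [6, 1, 5], [6, 1, 5]]
`lists[0].append(88)` → shared = [6, 1, 5, 88]; lists = [[6, 1, 5, 88], [6, 1, 5, 88], [6, 1, 5, 88]]
`print(lists[1])` → prints [6, 1, 5, 88]
`print(lists[2])` → prints [6, 1, 5, 88]
`print(shared)` → prints [6, 1, 5, 88]

Answer:
[6, 1, 5, 88]
[6, 1, 5, 88]
[6, 1, 5, 88]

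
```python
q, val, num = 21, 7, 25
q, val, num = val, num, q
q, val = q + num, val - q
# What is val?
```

Trace:
`q, val, num = 21, 7, 25` → q = 21; val = 7; num = 25
`q, val, num = val, num, q` → q = 7; val = 25; num = 21
`q, val = q + num, val - q` → q = 28; val = 18
So val = 18

Answer: 18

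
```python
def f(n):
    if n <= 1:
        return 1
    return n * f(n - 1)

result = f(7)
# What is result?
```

f(7) = 7 * 6 * 5 * 4 * 3 * 2 * 1 = 5040

Answer: 5040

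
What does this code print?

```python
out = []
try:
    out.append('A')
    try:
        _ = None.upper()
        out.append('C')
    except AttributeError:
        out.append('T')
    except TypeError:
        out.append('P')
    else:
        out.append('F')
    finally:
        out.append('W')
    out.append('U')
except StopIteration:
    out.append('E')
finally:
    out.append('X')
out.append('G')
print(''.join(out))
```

Execution trace: 'A' (try body) → 'T' (inner except AttributeError) → 'W' (inner finally) → 'U' (try body, no exception) → 'X' (finally) → 'G' (after the try/except). Output: ATWUXG

Answer: ATWUXG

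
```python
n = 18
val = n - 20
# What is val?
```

Trace:
`n = 18` → n = 18
`val = n - 20` → val = -2
So val = -2

Answer: -2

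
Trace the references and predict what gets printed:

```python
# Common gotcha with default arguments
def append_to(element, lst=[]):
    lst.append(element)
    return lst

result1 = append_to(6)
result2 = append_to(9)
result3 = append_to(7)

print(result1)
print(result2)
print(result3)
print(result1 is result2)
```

Key concept: mutable default argument gotcha.
Step by step:
`result1 = append_to(6)` → result1 = [6]
`result2 = append_to(9)` → result1 = [6, 9] (same object as result2); result2 = [6, 9] (same object as result1)
`result3 = append_to(7)` → result1 = [6, 9, 7] (same object as result2, result3); result2 = [6, 9, 7] (same object as result1, result3); result3 = [6, 9, 7] (same object as result1, result2)
`print(result1)` → prints [6, 9, 7]
`print(result2)` → prints [6, 9, 7]
`print(result3)` → prints [6, 9, 7]
`print(result1 is result2)` → prints True

Answer:
[6, 9, 7]
[6, 9, 7]
[6, 9, 7]
True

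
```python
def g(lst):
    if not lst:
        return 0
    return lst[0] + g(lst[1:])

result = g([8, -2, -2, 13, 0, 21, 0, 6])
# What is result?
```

8 + (-2) + (-2) + 13 + 0 + 21 + 0 + 6 + 0 = 44

Answer: 44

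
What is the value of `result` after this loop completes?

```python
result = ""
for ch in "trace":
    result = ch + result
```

Reverse 'trace'
`result` takes the values: "" → "t" → "rt" → "art" → "cart" → "ecart"

Answer: "ecart"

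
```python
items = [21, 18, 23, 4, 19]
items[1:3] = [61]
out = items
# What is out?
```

Trace:
`items = [21, 18, 23, 4, 19]` → items = [21, 18, 23, 4, 19]
`items[1:3] = [61]` → items = [21, 61, 4, 19]
`out = items` → out = [21, 61, 4, 19]
So out = [21, 61, 4, 19]

Answer: [21, 61, 4, 19]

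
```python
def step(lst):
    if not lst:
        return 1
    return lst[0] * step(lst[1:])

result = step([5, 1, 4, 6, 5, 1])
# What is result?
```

Product over [5, 1, 4, 6, 5, 1] = 5 * 1 * 4 * 6 * 5 * 1 = 600

Answer: 600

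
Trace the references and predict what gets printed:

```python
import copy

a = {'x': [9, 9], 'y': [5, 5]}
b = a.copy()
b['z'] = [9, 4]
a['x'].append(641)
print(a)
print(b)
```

Key concept: shallow copy of dict with mutable values.
Step by step:
`a = {'x': [9, 9], 'y': [5, 5]}` → a = {'x': [9, 9], 'y': [5, 5]}
`b = a.copy()` → b = {'x': [9, 9], 'y': [5, 5]}
`b['z'] = [9, 4]` → b = {'x': [9, 9], 'y': [5, 5], 'z': [9, 4]}
`a['x'].append(641)` → a = {'x': [9, 9, 641], 'y': [5, 5]}; b = {'x': [9, 9, 641], 'y': [5, 5], 'z': [9, 4]}
`print(a)` → prints {'x': [9, 9, 641], 'y': [5, 5]}
`print(b)` → prints {'x': [9, 9, 641], 'y': [5, 5], 'z': [9, 4]}

Answer:
{'x': [9, 9, 641], 'y': [5, 5]}
{'x': [9, 9, 641], 'y': [5, 5], 'z': [9, 4]}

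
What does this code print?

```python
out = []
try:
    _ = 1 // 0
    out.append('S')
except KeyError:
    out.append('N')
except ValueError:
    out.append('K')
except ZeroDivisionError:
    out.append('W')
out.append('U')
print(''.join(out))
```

Execution trace: 'W' (except ZeroDivisionError) → 'U' (after the try/except). Output: WU

Answer: WU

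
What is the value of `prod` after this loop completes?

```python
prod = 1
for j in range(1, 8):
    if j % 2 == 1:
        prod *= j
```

Product of odd numbers 1 to 7
`prod` takes the values: 1 → 3 → 15 → 105

Answer: 105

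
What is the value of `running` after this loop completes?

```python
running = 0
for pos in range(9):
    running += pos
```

Sum of 0 to 8 = 36
`running` takes the values: 0 → 1 → 3 → 6 → 10 → 15 → 21 → 28 → 36

Answer: 36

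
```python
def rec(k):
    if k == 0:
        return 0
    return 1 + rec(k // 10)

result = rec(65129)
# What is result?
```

Count of digits of 65129: 5

Answer: 5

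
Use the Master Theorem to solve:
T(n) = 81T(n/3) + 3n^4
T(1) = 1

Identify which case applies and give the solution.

a=81, b=3, f(n)=3n^4. log_3(81) = 4. Since c=4 = 4, Case 2 applies: T(n) = Θ(n^log_b(a) · log n) = O(n^4 log n).

Answer: O(n^4 log n) - Case 2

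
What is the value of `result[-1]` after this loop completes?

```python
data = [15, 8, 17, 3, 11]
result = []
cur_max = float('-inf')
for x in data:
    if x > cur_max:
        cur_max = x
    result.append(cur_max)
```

Running max ends at 17
`result` takes the values: [] → [15] → [15, 15] → [15, 15, 17] → [15, 15, 17, 17] → [15, 15, 17, 17, 17]
So `result[-1]` = 17

Answer: 17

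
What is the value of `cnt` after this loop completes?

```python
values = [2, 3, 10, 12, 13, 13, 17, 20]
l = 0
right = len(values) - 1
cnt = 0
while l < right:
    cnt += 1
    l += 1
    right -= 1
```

Iterations until pointers meet (list length 8)
`cnt` takes the values: 0 → 1 → 2 → 3 → 4

Answer: 4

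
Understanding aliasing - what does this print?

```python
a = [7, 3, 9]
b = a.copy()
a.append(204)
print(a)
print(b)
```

Key concept: list.copy() creates independent copy.
Step by step:
`a = [7, 3, 9]` → a = [7, 3, 9]
`b = a.copy()` → b = [7, 3, 9]
`a.append(204)` → a = [7, 3, 9, 204]
`print(a)` → prints [7, 3, 9, 204]
`print(b)` → prints [7, 3, 9]

Answer:
[7, 3, 9, 204]
[7, 3, 9]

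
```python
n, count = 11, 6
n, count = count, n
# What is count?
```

Trace:
`n, count = 11, 6` → n = 11; count = 6
`n, count = count, n` → n = 6; count = 11
So count = 11

Answer: 11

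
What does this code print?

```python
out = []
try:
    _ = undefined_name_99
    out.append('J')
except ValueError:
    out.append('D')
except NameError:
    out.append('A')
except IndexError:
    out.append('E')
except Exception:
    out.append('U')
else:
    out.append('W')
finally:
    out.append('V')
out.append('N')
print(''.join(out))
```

Execution trace: 'A' (except NameError) → 'V' (finally) → 'N' (after the try/except). Output: AVN

Answer: AVN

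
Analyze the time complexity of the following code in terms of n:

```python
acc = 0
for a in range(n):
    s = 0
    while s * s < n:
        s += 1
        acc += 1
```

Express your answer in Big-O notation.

Each loop level contributes: n × √n. Multiplying the contributions gives O(n√n).

Answer: O(n√n)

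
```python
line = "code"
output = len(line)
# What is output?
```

Trace:
`line = "code"` → line = 'code'
`output = len(line)` → output = 4
So output = 4

Answer: 4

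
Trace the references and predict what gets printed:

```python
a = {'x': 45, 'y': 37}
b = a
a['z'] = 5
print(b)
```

Key concept: dict aliasing.
Step by step:
`a = {'x': 45, 'y': 37}` → a = {'x': 45, 'y': 37}
`b = a` → b = {'x': 45, 'y': 37} (same object as a)
`a['z'] = 5` → a = {'x': 45, 'y': 37, 'z': 5} (same object as b); b = {'x': 45, 'y': 37, 'z': 5} (same object as a)
`print(b)` → prints {'x': 45, 'y': 37, 'z': 5}

Answer: {'x': 45, 'y': 37, 'z': 5}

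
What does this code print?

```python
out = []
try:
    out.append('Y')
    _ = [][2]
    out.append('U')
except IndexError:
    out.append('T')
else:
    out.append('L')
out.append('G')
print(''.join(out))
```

Execution trace: 'Y' (try body) → 'T' (except IndexError) → 'G' (after the try/except). Output: YTG

Answer: YTG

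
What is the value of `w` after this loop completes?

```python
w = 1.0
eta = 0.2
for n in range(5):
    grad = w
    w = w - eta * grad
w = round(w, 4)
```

Gradient descent: w = 1.0 * (1 - 0.2)^5
`w` takes the values: 1.0 → 0.8 → 0.64 → 0.512 → 0.4096 → 0.32768 → 0.3277

Answer: 0.3277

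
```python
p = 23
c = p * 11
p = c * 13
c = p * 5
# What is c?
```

Trace:
`p = 23` → p = 23
`c = p * 11` → c = 253
`p = c * 13` → p = 3289
`c = p * 5` → c = 16445
So c = 16445

Answer: 16445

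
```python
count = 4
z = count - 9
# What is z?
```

Trace:
`count = 4` → count = 4
`z = count - 9` → z = -5
So z = -5

Answer: -5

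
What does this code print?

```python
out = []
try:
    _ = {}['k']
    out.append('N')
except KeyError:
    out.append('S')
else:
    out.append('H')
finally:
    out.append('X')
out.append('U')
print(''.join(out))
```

Execution trace: 'S' (except KeyError) → 'X' (finally) → 'U' (after the try/except). Output: SXU

Answer: SXU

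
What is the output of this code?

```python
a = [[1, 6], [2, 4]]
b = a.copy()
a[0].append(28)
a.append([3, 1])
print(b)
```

Key concept: shallow copy with nested lists.
Step by step:
`a = [[1, 6], [2, 4]]` → a = [[1, 6], [2, 4]]
`b = a.copy()` → b = [[1, 6], [2, 4]]
`a[0].append(28)` → a = [[1, 6, 28], [2, 4]]; b = [[1, 6, 28], [2, 4]]
`a.append([3, 1])` → a = [[1, 6, 28], [2, 4], [3, 1]]
`print(b)` → prints [[1, 6, 28], [2, 4]]

Answer: [[1, 6, 28], [2, 4]]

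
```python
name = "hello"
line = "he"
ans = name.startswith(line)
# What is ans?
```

Trace:
`name = "hello"` → name = 'hello'
`line = "he"` → line = 'he'
`ans = name.startswith(line)` → ans = True
So ans = True

Answer: True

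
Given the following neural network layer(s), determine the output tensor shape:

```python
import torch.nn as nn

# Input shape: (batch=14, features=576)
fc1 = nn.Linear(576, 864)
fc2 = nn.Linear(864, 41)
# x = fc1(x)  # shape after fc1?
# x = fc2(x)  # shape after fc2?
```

Input: (14, 576) -> after fc1: (14, 864) -> Output: (14, 41)

Answer: (14, 41)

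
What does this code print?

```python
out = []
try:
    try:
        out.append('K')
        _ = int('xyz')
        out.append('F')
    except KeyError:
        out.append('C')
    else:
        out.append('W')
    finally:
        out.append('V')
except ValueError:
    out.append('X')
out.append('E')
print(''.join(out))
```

Execution trace: 'K' (try body) → 'V' (finally) → 'X' (outer except ValueError) → 'E' (after the try/except). Output: KVXE

Answer: KVXE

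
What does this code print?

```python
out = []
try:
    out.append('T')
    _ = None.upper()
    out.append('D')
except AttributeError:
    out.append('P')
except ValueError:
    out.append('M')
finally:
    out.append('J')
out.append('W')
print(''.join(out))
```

Execution trace: 'T' (try body) → 'P' (except AttributeError) → 'J' (finally) → 'W' (after the try/except). Output: TPJW

Answer: TPJW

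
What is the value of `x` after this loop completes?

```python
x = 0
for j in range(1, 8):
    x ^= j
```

XOR of 1 to 7
`x` takes the values: 0 → 1 → 3 → 0 → 4 → 1 → 7 → 0

Answer: 0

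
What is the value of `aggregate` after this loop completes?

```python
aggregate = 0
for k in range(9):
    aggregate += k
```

Sum of 0 to 8 = 36
`aggregate` takes the values: 0 → 1 → 3 → 6 → 10 → 15 → 21 → 28 → 36

Answer: 36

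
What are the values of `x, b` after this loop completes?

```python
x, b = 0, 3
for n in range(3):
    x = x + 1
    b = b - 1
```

x goes 0→3, b goes 3→0
`x, b` takes the values: (0, 3) → (1, 3) → (1, 2) → (2, 2) → (2, 1) → (3, 1) → (3, 0)

Answer: 3, 0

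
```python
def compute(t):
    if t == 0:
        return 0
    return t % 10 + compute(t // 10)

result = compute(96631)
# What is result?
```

Sum of digits of 96631: 1 + 3 + 6 + 6 + 9 = 25

Answer: 25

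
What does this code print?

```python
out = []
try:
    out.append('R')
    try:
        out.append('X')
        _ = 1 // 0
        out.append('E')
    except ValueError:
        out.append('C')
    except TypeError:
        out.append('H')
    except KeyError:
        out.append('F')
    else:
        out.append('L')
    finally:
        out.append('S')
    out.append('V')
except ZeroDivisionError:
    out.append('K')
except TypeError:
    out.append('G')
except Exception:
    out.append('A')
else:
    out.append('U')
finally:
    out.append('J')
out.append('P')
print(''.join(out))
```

Execution trace: 'R' (try body) → 'X' (inner try body) → 'S' (inner finally) → 'K' (except ZeroDivisionError) → 'J' (finally) → 'P' (after the try/except). Output: RXSKJP

Answer: RXSKJP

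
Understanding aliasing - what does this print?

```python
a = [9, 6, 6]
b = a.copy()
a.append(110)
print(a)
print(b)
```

Key concept: list.copy() creates independent copy.
Step by step:
`a = [9, 6, 6]` → a = [9, 6, 6]
`b = a.copy()` → b = [9, 6, 6]
`a.append(110)` → a = [9, 6, 6, 110]
`print(a)` → prints [9, 6, 6, 110]
`print(b)` → prints [9, 6, 6]

Answer:
[9, 6, 6, 110]
[9, 6, 6]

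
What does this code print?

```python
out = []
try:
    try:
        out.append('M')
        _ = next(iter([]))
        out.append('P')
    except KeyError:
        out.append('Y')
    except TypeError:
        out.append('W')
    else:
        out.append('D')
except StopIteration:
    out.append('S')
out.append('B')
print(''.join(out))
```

Execution trace: 'M' (inner try body) → 'S' (outer except StopIteration) → 'B' (after the try/except). Output: MSB

Answer: MSB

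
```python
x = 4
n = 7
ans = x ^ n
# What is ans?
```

Trace:
`x = 4` → x = 4
`n = 7` → n = 7
`ans = x ^ n` → ans = 3
So ans = 3

Answer: 3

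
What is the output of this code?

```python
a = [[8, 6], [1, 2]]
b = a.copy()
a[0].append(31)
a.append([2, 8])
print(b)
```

Key concept: shallow copy with nested lists.
Step by step:
`a = [[8, 6], [1, 2]]` → a = [[8, 6], [1, 2]]
`b = a.copy()` → b = [[8, 6], [1, 2]]
`a[0].append(31)` → a = [[8, 6, 31], [1, 2]]; b = [[8, 6, 31], [1, 2]]
`a.append([2, 8])` → a = [[8, 6, 31], [1, 2], [2, 8]]
`print(b)` → prints [[8, 6, 31], [1, 2]]

Answer: [[8, 6, 31], [1, 2]]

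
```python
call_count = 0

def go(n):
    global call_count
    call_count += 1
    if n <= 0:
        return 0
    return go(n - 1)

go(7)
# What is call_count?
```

Linear recursion stepping by 1: 8 calls from n=7 down to ≤0.

Answer: 8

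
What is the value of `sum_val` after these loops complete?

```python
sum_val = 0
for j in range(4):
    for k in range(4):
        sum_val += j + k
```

Sum of all j+k for j,k in 4x4
`sum_val` takes the values: 0 → 1 → 3 → 6 → 7 → 9 → 12 → 16 → 18 → 21 → 25 → 30 → 33 → 37 → 42 → 48

Answer: 48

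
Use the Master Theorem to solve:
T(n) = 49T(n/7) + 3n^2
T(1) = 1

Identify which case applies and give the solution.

a=49, b=7, f(n)=3n^2. log_7(49) = 2. Since c=2 = 2, Case 2 applies: T(n) = Θ(n^log_b(a) · log n) = O(n^2 log n).

Answer: O(n^2 log n) - Case 2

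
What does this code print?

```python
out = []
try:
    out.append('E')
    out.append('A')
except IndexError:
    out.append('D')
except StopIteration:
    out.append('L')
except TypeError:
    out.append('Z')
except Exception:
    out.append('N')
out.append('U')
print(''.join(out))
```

Execution trace: 'E' (try body) → 'A' (try body, no exception) → 'U' (after the try/except). Output: EAU

Answer: EAU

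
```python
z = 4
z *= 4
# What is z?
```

Trace:
`z = 4` → z = 4
`z *= 4` → z = 16
So z = 16

Answer: 16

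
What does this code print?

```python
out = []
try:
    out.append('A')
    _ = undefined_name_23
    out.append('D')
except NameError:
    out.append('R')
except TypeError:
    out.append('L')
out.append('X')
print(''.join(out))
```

Execution trace: 'A' (try body) → 'R' (except NameError) → 'X' (after the try/except). Output: ARX

Answer: ARX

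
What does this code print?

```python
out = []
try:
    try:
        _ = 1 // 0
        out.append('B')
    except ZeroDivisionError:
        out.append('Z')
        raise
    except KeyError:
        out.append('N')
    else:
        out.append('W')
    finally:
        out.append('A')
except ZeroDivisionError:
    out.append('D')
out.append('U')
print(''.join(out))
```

Execution trace: 'Z' (except ZeroDivisionError) → 'A' (finally) → 'D' (outer except ZeroDivisionError) → 'U' (after the try/except). Output: ZADU

Answer: ZADU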